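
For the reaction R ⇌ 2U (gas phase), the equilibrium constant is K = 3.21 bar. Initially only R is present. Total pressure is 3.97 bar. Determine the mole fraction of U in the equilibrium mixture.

Let X = conversion of R (basis 1 mol R); extent of reaction ξ = X.
Mole table: n_R = 1 − X; n_U = 2X.
Total moles n_T = 1 + X.
y_i = n_i/n_T, p_i = y_i·P. K = p_U^2 / (p_R).
Equating to 3.21 bar and solving on 0 < X < 1: X = 0.410.
Then n_U = 0.82, n_T = 1.41, so y_U = 0.582.

y_U = 0.582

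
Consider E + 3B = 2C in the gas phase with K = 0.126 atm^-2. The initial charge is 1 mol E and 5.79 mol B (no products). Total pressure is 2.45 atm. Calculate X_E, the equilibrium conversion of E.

X = 0.484

Let X = conversion of E (basis 1 mol E); extent of reaction ξ = X.
Species balance: n_E = 1 − X; n_B = 5.79 − 3X; n_C = 2X.
Summing: n_T = 6.79 − 2X.
y_i = n_i/n_T, p_i = y_i·P. K = p_C^2 / (p_E p_B^3).
Equating to 0.126 atm^-2 and solving on 0 < X < 1: X = 0.484.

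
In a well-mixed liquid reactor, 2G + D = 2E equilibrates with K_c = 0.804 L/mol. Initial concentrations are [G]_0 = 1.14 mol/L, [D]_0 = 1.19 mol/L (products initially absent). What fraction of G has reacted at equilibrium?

Let X = conversion of G; extent ξ = 1.14X/2 mol/L.
Concentrations: [G] = 1.14 − 1.14X; [D] = 1.19 − 0.57X; [E] = 1.14X.
K_c = [E]^2 / ([G]^2 [D]).
Solving K_c = 0.804 for X ∈ (0,1): X = 0.463.

X = 0.463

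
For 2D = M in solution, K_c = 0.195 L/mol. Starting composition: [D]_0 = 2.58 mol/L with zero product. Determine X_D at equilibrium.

X = 0.383

Let X = conversion of D; extent ξ = 2.58X/2 mol/L.
Concentrations: [D] = 2.58 − 2.58X; [M] = 1.29X.
K_c = [M] / ([D]^2).
Solving K_c = 0.195 for X ∈ (0,1): X = 0.383.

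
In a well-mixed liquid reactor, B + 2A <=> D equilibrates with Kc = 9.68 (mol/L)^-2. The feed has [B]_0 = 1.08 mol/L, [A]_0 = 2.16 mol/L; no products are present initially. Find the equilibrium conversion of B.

X = 0.745

Let X = conversion of B; extent ξ = 1.08·X mol/L.
Concentrations: [B] = 1.08 − 1.08X; [A] = 2.16 − 2.16X; [D] = 1.08X.
Kc = [D] / ([B] [A]^2).
Setting equal to 9.68 and solving for X on (0,1) gives X = 0.745.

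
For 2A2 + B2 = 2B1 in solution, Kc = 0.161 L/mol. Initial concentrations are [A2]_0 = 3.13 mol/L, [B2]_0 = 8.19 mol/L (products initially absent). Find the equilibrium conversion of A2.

X = 0.521

Let X = conversion of A2; extent ξ = 3.13X/2 mol/L.
Concentrations: [A2] = 3.13 − 3.13X; [B2] = 8.19 − 1.56X; [B1] = 3.13X.
Kc = [B1]^2 / ([A2]^2 [B2]).
Solving Kc = 0.161 for X ∈ (0,1): X = 0.521.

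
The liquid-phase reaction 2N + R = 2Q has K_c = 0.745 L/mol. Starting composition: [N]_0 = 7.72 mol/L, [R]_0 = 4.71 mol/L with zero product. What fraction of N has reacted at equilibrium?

Let X = conversion of N; extent ξ = 7.72X/2 mol/L.
Concentrations: [N] = 7.72 − 7.72X; [R] = 4.71 − 3.86X; [Q] = 7.72X.
K_c = [Q]^2 / ([N]^2 [R]).
This equals 0.745 at X = 0.576 (the root in 0 < X < 1).

X = 0.576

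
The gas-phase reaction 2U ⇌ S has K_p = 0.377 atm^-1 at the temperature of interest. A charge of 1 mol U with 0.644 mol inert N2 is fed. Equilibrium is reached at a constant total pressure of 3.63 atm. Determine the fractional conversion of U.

X = 0.497

Let X = conversion of U (basis 1 mol U); extent of reaction ξ = 0.5X.
At extent ξ: n_U = 1 − X; n_S = 0.5X; n_I = 0.644 (inert).
Summing: n_T = 1.64 − 0.5X.
y_i = n_i/n_T, p_i = y_i·P. K_p = p_S / (p_U^2).
This yields a degree-2 equation in X; solving on (0,1), X = 0.497.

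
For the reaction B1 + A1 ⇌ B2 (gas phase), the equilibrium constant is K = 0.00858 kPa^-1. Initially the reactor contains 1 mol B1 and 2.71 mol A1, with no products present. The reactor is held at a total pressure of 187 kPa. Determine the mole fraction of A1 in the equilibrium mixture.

y_A1 = 0.686

Basis: 1 mol B1 initially; let X = conversion of B1. Extent ξ = X.
At extent ξ: n_B1 = 1 − X; n_A1 = 2.71 − X; n_B2 = X.
n_T = Σnᵢ = 3.71 − X.
y_i = n_i/n_T, p_i = y_i·P. K = p_B2 / (p_B1 p_A1).
This yields a degree-2 equation in X; solving on (0,1), X = 0.524.
Then n_A1 = 2.19, n_T = 3.19, so y_A1 = 0.686.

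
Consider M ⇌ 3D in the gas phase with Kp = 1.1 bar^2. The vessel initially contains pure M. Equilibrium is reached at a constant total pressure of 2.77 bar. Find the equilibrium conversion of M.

X = 0.203

Let X = conversion of M (basis 1 mol M); extent of reaction ξ = X.
Species balance: n_M = 1 − X; n_D = 3X.
n_T = Σnᵢ = 1 + 2X.
With p_i = (n_i/n_T)P, Kp = p_D^3 / (p_M).
Equating to 1.1 bar^2 and solving on 0 < X < 1: X = 0.203.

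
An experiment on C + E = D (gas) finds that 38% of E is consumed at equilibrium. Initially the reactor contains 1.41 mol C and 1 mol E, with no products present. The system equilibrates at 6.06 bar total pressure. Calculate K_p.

K_p = 0.199 bar^-1

Basis: 1 mol E initially; let X = conversion of E. Extent ξ = X.
At extent ξ: n_C = 1.41 − X; n_E = 1 − X; n_D = X.
Summing: n_T = 2.41 − X.
At X = 0.38: n_C = 1.03, n_E = 0.62, n_D = 0.38, n_T = 2.03.
p_i = (n_i/n_T)·P. K_p = p_D / (p_C p_E) = 0.199 bar^-1.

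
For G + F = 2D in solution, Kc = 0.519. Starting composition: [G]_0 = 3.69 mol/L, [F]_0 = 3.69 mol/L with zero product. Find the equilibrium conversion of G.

X = 0.265

Let X = conversion of G; extent ξ = 3.69·X mol/L.
Concentrations: [G] = 3.69 − 3.69X; [F] = 3.69 − 3.69X; [D] = 7.38X.
Kc = [D]^2 / ([G] [F]).
This equals 0.519 at X = 0.265 (the root in 0 < X < 1).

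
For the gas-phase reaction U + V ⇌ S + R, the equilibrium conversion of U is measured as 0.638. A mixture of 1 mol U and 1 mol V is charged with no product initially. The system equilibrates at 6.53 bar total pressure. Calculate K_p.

K_p = 3.11

Basis: 1 mol U initially; let X = conversion of U. Extent ξ = X.
At extent ξ: n_U = 1 − X; n_V = 1 − X; n_S = X; n_R = X.
Since Δν = 0, n_T = 2 throughout.
At X = 0.638: n_U = 0.362, n_V = 0.362, n_S = 0.638, n_R = 0.638, n_T = 2.
p_i = (n_i/n_T)·P. K_p = p_S p_R / (p_U p_V) = 3.11.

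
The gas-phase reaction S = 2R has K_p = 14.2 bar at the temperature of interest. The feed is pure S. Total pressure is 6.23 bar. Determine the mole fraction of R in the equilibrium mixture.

Take 1 mol S as basis and let X be its fractional conversion, so ξ = X.
Species balance: n_S = 1 − X; n_R = 2X.
n_T = Σnᵢ = 1 + X.
y_i = n_i/n_T, p_i = y_i·P. K_p = p_R^2 / (p_S).
Equating to 14.2 bar and solving on 0 < X < 1: X = 0.602.
Then n_R = 1.2, n_T = 1.6, so y_R = 0.752.

y_R = 0.752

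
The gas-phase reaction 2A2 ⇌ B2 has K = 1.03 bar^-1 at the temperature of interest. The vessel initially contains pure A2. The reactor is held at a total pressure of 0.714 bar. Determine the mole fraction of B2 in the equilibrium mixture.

Take 1 mol A2 as basis and let X be its fractional conversion, so ξ = 0.5X.
Species balance: n_A2 = 1 − X; n_B2 = 0.5X.
Total moles n_T = 1 − 0.5X.
With p_i = (n_i/n_T)P, K = p_B2 / (p_A2^2).
Substituting and setting equal to 1.03 bar^-1 gives a polynomial in X; the root in (0,1) is X = 0.496.
Then n_B2 = 0.248, n_T = 0.752, so y_B2 = 0.330.

y_B2 = 0.330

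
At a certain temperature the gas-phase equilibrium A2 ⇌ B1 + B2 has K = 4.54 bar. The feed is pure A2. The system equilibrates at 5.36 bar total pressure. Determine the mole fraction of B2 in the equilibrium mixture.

y_B2 = 0.404

Take 1 mol A2 as basis and let X be its fractional conversion, so ξ = X.
At extent ξ: n_A2 = 1 − X; n_B1 = X; n_B2 = X.
Summing: n_T = 1 + X.
Mole fractions y_i = n_i/n_T; K = p_B1 p_B2 / (p_A2) with p_i = y_i·P.
This yields a degree-2 equation in X; solving on (0,1), X = 0.677.
Then n_B2 = 0.677, n_T = 1.68, so y_B2 = 0.404.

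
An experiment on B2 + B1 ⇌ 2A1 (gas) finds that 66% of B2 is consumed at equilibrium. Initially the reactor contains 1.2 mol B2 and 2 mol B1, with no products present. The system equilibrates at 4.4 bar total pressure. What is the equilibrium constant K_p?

K_p = 5.09

Let X = conversion of B2 (basis 1.2 mol B2); extent of reaction ξ = 1.2X.
Moles: n_B2 = 1.2 − 1.2X; n_B1 = 2 − 1.2X; n_A1 = 2.4X.
n_T stays at 3.2 (no change in mole number).
At X = 0.66: n_B2 = 0.408, n_B1 = 1.21, n_A1 = 1.58, n_T = 3.2.
p_i = (n_i/n_T)·P. K_p = p_A1^2 / (p_B2 p_B1) = 5.09.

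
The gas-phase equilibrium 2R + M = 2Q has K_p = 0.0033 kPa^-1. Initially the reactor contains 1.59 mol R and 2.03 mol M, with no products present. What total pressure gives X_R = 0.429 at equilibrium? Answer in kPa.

Take 1.59 mol R as basis and let X be its fractional conversion, so ξ = 0.795X.
Mole table: n_R = 1.59 − 1.59X; n_M = 2.03 − 0.795X; n_Q = 1.59X.
n_T = Σnᵢ = 3.62 − 0.795X.
K_p = p_Q^2 / (p_R^2 p_M) with p_i = (n_i/n_T)·P.
At X = 0.429: the mole-fraction product g(X) = Π y_i^ν_i = 1.096. Since K_p = g(X)·P^{-1}, P = (g/K_p)^(1/1) = (1.096/0.0033)^(1/1) = 332 kPa.

P = 332 kPa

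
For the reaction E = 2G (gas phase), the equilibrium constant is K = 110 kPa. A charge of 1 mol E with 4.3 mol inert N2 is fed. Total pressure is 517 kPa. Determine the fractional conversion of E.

X = 0.420

Take 1 mol E as basis and let X be its fractional conversion, so ξ = X.
At extent ξ: n_E = 1 − X; n_G = 2X; n_I = 4.3 (inert).
n_T = Σnᵢ = 5.3 + X.
With p_i = (n_i/n_T)P, K = p_G^2 / (p_E).
Equating to 110 kPa and solving on 0 < X < 1: X = 0.420.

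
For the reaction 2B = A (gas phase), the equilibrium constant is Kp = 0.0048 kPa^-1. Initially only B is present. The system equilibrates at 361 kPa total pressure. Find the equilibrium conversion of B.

Basis: 1 mol B initially; let X = conversion of B. Extent ξ = 0.5X.
At extent ξ: n_B = 1 − X; n_A = 0.5X.
n_T = Σnᵢ = 1 − 0.5X.
y_i = n_i/n_T, p_i = y_i·P. Kp = p_A / (p_B^2).
This yields a degree-2 equation in X; solving on (0,1), X = 0.645.

X = 0.645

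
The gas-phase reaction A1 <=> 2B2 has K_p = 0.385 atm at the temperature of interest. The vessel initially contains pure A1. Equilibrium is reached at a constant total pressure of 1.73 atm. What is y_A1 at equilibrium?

Take 1 mol A1 as basis and let X be its fractional conversion, so ξ = X.
Moles: n_A1 = 1 − X; n_B2 = 2X.
Total moles n_T = 1 + X.
Mole fractions y_i = n_i/n_T; K_p = p_B2^2 / (p_A1) with p_i = y_i·P.
Setting this equal to 0.385 atm and taking the physical root (0 < X < 1) gives X = 0.230.
Then n_A1 = 0.77, n_T = 1.23, so y_A1 = 0.627.

y_A1 = 0.627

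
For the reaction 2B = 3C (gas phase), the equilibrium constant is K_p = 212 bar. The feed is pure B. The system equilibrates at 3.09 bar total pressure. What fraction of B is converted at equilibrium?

Let X = conversion of B (basis 1 mol B); extent of reaction ξ = 0.5X.
Mole table: n_B = 1 − X; n_C = 1.5X.
Summing: n_T = 1 + 0.5X.
y_i = n_i/n_T, p_i = y_i·P. K_p = p_C^3 / (p_B^2).
This yields a degree-3 equation in X; solving on (0,1), X = 0.854.

X = 0.854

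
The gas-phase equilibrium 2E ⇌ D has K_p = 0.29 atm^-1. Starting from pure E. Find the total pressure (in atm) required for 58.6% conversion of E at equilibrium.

P = 4.17 atm

Take 1 mol E as basis and let X be its fractional conversion, so ξ = 0.5X.
Moles: n_E = 1 − X; n_D = 0.5X.
Summing: n_T = 1 − 0.5X.
K_p = p_D / (p_E^2) with p_i = (n_i/n_T)·P.
At X = 0.586: the mole-fraction product g(X) = Π y_i^ν_i = 1.209. Since K_p = g(X)·P^{-1}, P = (g/K_p)^(1/1) = (1.209/0.29)^(1/1) = 4.17 atm.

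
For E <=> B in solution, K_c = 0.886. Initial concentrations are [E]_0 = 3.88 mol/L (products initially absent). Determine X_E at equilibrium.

Let X = conversion of E; extent ξ = 3.88·X mol/L.
Concentrations: [E] = 3.88 − 3.88X; [B] = 3.88X.
K_c = [B] / ([E]).
Solving K_c = 0.886 for X ∈ (0,1): X = 0.470.

X = 0.470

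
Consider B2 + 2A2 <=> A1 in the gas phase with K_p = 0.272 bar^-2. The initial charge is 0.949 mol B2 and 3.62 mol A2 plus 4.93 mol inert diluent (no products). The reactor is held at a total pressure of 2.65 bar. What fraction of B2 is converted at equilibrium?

Basis: 0.949 mol B2 initially; let X = conversion of B2. Extent ξ = 0.949X.
At extent ξ: n_B2 = 0.949 − 0.949X; n_A2 = 3.62 − 1.9X; n_A1 = 0.949X; n_I = 4.93 (inert).
Summing: n_T = 9.5 − 1.9X.
y_i = n_i/n_T, p_i = y_i·P. K_p = p_A1 / (p_B2 p_A2^2).
Substituting and setting equal to 0.272 bar^-2 gives a polynomial in X; the root in (0,1) is X = 0.195.

X = 0.195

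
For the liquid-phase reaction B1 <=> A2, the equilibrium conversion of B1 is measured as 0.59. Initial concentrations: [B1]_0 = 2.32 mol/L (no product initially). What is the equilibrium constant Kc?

Let X = conversion of B1.
Concentrations: [B1] = 2.32 − 2.32X; [A2] = 2.32X.
At X = 0.59: [B1] = 0.951, [A2] = 1.37.
Kc = [A2] / ([B1]) = 1.44.

Kc = 1.44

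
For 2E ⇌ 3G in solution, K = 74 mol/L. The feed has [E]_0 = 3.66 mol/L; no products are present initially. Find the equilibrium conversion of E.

X = 0.740

Let X = conversion of E; extent ξ = 3.66X/2 mol/L.
Concentrations: [E] = 3.66 − 3.66X; [G] = 5.49X.
K = [G]^3 / ([E]^2).
Setting equal to 74 and solving for X on (0,1) gives X = 0.740.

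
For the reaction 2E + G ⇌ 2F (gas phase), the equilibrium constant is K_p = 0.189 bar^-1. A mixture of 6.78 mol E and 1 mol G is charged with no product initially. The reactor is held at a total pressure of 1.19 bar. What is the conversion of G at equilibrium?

Let X = conversion of G (basis 1 mol G); extent of reaction ξ = X.
Mole table: n_E = 6.78 − 2X; n_G = 1 − X; n_F = 2X.
n_T = Σnᵢ = 7.78 − X.
Mole fractions y_i = n_i/n_T; K_p = p_F^2 / (p_E^2 p_G) with p_i = y_i·P.
Substituting and setting equal to 0.189 bar^-1 gives a polynomial in X; the root in (0,1) is X = 0.403.

X = 0.403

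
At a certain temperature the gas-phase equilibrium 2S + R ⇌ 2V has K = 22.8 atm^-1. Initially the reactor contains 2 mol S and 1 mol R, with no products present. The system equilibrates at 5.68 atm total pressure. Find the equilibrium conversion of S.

X = 0.781

Basis: 2 mol S initially; let X = conversion of S. Extent ξ = X.
Moles: n_S = 2 − 2X; n_R = 1 − X; n_V = 2X.
Total moles n_T = 3 − X.
y_i = n_i/n_T, p_i = y_i·P. K = p_V^2 / (p_S^2 p_R).
Substituting and setting equal to 22.8 atm^-1 gives a polynomial in X; the root in (0,1) is X = 0.781.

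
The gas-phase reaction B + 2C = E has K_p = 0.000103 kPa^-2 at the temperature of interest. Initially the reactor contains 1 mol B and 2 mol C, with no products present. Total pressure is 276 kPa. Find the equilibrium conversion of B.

X = 0.605

Basis: 1 mol B initially; let X = conversion of B. Extent ξ = X.
Moles: n_B = 1 − X; n_C = 2 − 2X; n_E = X.
n_T = Σnᵢ = 3 − 2X.
With p_i = (n_i/n_T)P, K_p = p_E / (p_B p_C^2).
Equating to 0.000103 kPa^-2 and solving on 0 < X < 1: X = 0.605.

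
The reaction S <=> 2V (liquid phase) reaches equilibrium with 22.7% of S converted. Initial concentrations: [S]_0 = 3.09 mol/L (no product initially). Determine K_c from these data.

Let X = conversion of S.
Concentrations: [S] = 3.09 − 3.09X; [V] = 6.18X.
At X = 0.227: [S] = 2.39, [V] = 1.4.
K_c = [V]^2 / ([S]) = 0.824 mol/L.

K_c = 0.824 mol/L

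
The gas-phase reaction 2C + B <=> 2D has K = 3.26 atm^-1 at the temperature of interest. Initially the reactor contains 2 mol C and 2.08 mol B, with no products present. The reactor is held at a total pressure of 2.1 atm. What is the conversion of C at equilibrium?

Let X = conversion of C (basis 2 mol C); extent of reaction ξ = X.
Moles: n_C = 2 − 2X; n_B = 2.08 − X; n_D = 2X.
n_T = Σnᵢ = 4.08 − X.
y_i = n_i/n_T, p_i = y_i·P. K = p_D^2 / (p_C^2 p_B).
Equating to 3.26 atm^-1 and solving on 0 < X < 1: X = 0.629.

X = 0.629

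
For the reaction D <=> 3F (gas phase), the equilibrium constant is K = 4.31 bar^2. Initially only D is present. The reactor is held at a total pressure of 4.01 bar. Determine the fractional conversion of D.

X = 0.257

Take 1 mol D as basis and let X be its fractional conversion, so ξ = X.
Moles: n_D = 1 − X; n_F = 3X.
Summing: n_T = 1 + 2X.
y_i = n_i/n_T, p_i = y_i·P. K = p_F^3 / (p_D).
Equating to 4.31 bar^2 and solving on 0 < X < 1: X = 0.257.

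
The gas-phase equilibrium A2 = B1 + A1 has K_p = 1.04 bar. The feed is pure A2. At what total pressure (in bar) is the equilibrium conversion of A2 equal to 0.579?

P = 2.06 bar

Take 1 mol A2 as basis and let X be its fractional conversion, so ξ = X.
Species balance: n_A2 = 1 − X; n_B1 = X; n_A1 = X.
n_T = Σnᵢ = 1 + X.
K_p = p_B1 p_A1 / (p_A2) with p_i = (n_i/n_T)·P.
At X = 0.579: the mole-fraction product g(X) = Π y_i^ν_i = 0.5043. Since K_p = g(X)·P^{1}, P = (K_p/g)^(1/1) = (1.04/0.5043)^(1/1) = 2.06 bar.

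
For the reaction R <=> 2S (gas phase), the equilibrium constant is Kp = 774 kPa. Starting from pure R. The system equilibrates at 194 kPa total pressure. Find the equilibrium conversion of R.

Take 1 mol R as basis and let X be its fractional conversion, so ξ = X.
At extent ξ: n_R = 1 − X; n_S = 2X.
n_T = Σnᵢ = 1 + X.
Mole fractions y_i = n_i/n_T; Kp = p_S^2 / (p_R) with p_i = y_i·P.
Setting this equal to 774 kPa and taking the physical root (0 < X < 1) gives X = 0.707.

X = 0.707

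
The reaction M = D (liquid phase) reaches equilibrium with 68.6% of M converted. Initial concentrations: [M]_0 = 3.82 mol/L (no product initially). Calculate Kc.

Let X = conversion of M.
Concentrations: [M] = 3.82 − 3.82X; [D] = 3.82X.
At X = 0.686: [M] = 1.2, [D] = 2.62.
Kc = [D] / ([M]) = 2.18.

Kc = 2.18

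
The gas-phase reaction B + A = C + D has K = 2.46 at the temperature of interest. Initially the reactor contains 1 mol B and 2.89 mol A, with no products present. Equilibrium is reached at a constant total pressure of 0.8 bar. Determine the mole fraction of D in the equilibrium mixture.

y_D = 0.220

Basis: 1 mol B initially; let X = conversion of B. Extent ξ = X.
At extent ξ: n_B = 1 − X; n_A = 2.89 − X; n_C = X; n_D = X.
Since Δν = 0, n_T = 3.89 throughout.
Mole fractions y_i = n_i/n_T; K = p_C p_D / (p_B p_A) with p_i = y_i·P.
Setting this equal to 2.46 and taking the physical root (0 < X < 1) gives X = 0.854.
Then n_D = 0.854, n_T = 3.89, so y_D = 0.220.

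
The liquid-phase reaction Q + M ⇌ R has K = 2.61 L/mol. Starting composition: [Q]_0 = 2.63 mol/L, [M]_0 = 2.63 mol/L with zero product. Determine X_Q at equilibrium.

X = 0.684

Let X = conversion of Q; extent ξ = 2.63·X mol/L.
Concentrations: [Q] = 2.63 − 2.63X; [M] = 2.63 − 2.63X; [R] = 2.63X.
K = [R] / ([Q] [M]).
Equating to 2.61 L/mol: the physical root is X = 0.684.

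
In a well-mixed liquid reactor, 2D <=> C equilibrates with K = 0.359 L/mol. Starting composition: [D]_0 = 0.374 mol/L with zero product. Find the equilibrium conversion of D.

Let X = conversion of D; extent ξ = 0.374X/2 mol/L.
Concentrations: [D] = 0.374 − 0.374X; [C] = 0.187X.
K = [C] / ([D]^2).
Solving K = 0.359 for X ∈ (0,1): X = 0.180.

X = 0.180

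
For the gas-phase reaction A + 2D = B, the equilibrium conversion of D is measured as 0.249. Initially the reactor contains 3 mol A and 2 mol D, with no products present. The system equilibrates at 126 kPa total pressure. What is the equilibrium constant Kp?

Kp = 5.12e-05 kPa^-2

Let X = conversion of D (basis 2 mol D); extent of reaction ξ = X.
Moles: n_A = 3 − X; n_D = 2 − 2X; n_B = X.
n_T = Σnᵢ = 5 − 2X.
At X = 0.249: n_A = 2.75, n_D = 1.5, n_B = 0.249, n_T = 4.5.
p_i = (n_i/n_T)·P. Kp = p_B / (p_A p_D^2) = 5.12e-05 kPa^-2.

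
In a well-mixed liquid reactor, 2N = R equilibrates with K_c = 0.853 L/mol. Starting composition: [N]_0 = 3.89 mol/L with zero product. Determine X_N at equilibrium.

X = 0.680

Let X = conversion of N; extent ξ = 3.89X/2 mol/L.
Concentrations: [N] = 3.89 − 3.89X; [R] = 1.95X.
K_c = [R] / ([N]^2).
This equals 0.853 at X = 0.680 (the root in 0 < X < 1).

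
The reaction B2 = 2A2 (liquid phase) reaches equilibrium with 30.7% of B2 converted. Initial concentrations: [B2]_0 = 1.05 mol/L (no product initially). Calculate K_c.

K_c = 0.571 mol/L

Let X = conversion of B2.
Concentrations: [B2] = 1.05 − 1.05X; [A2] = 2.1X.
At X = 0.307: [B2] = 0.728, [A2] = 0.645.
K_c = [A2]^2 / ([B2]) = 0.571 mol/L.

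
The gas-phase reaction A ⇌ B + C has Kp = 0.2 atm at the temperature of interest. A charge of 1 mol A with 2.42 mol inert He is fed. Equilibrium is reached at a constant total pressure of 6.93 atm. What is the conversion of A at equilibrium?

Take 1 mol A as basis and let X be its fractional conversion, so ξ = X.
Mole table: n_A = 1 − X; n_B = X; n_C = X; n_I = 2.42 (inert).
Total moles n_T = 3.42 + X.
y_i = n_i/n_T, p_i = y_i·P. Kp = p_B p_C / (p_A).
Substituting and setting equal to 0.2 atm gives a polynomial in X; the root in (0,1) is X = 0.278.

X = 0.278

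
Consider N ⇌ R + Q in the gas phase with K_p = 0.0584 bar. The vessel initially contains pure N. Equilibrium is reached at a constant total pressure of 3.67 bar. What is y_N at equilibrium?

Let X = conversion of N (basis 1 mol N); extent of reaction ξ = X.
Moles: n_N = 1 − X; n_R = X; n_Q = X.
Total moles n_T = 1 + X.
y_i = n_i/n_T, p_i = y_i·P. K_p = p_R p_Q / (p_N).
Substituting and setting equal to 0.0584 bar gives a polynomial in X; the root in (0,1) is X = 0.125.
Then n_N = 0.875, n_T = 1.13, so y_N = 0.778.

y_N = 0.778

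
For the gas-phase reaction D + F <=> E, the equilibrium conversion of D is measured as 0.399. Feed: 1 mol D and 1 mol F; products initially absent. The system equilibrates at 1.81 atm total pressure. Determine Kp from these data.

Kp = 0.977 atm^-1

Basis: 1 mol D initially; let X = conversion of D. Extent ξ = X.
Species balance: n_D = 1 − X; n_F = 1 − X; n_E = X.
Summing: n_T = 2 − X.
At X = 0.399: n_D = 0.601, n_F = 0.601, n_E = 0.399, n_T = 1.6.
p_i = (n_i/n_T)·P. Kp = p_E / (p_D p_F) = 0.977 atm^-1.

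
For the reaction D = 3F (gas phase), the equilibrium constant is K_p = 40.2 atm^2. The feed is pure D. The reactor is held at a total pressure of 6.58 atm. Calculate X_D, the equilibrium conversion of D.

X = 0.406

Let X = conversion of D (basis 1 mol D); extent of reaction ξ = X.
Moles: n_D = 1 − X; n_F = 3X.
Total moles n_T = 1 + 2X.
With p_i = (n_i/n_T)P, K_p = p_F^3 / (p_D).
This yields a degree-3 equation in X; solving on (0,1), X = 0.406.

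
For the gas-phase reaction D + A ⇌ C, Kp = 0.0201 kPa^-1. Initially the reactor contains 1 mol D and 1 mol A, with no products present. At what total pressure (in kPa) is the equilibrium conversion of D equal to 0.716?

Take 1 mol D as basis and let X be its fractional conversion, so ξ = X.
Mole table: n_D = 1 − X; n_A = 1 − X; n_C = X.
Summing: n_T = 2 − X.
Kp = p_C / (p_D p_A) with p_i = (n_i/n_T)·P.
At X = 0.716: the mole-fraction product g(X) = Π y_i^ν_i = 11.4. Since Kp = g(X)·P^{-1}, P = (g/Kp)^(1/1) = (11.4/0.0201)^(1/1) = 567 kPa.

P = 567 kPa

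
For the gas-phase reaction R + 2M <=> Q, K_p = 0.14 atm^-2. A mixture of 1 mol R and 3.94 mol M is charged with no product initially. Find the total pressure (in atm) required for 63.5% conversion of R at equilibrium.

Basis: 1 mol R initially; let X = conversion of R. Extent ξ = X.
Species balance: n_R = 1 − X; n_M = 3.94 − 2X; n_Q = X.
Total moles n_T = 4.94 − 2X.
K_p = p_Q / (p_R p_M^2) with p_i = (n_i/n_T)·P.
At X = 0.635: the mole-fraction product g(X) = Π y_i^ν_i = 3.287. Since K_p = g(X)·P^{-2}, P = (g/K_p)^(1/2) = (3.287/0.14)^(1/2) = 4.85 atm.

P = 4.85 atm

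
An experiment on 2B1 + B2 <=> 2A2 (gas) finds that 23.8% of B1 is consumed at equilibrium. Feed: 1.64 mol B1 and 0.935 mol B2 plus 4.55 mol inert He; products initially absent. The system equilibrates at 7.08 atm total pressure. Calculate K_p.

Basis: 1.64 mol B1 initially; let X = conversion of B1. Extent ξ = 0.82X.
Moles: n_B1 = 1.64 − 1.64X; n_B2 = 0.935 − 0.82X; n_A2 = 1.64X; n_I = 4.55 (inert).
n_T = Σnᵢ = 7.12 − 0.82X.
At X = 0.238: n_B1 = 1.25, n_B2 = 0.74, n_A2 = 0.39, n_T = 6.93.
p_i = (n_i/n_T)·P. K_p = p_A2^2 / (p_B1^2 p_B2) = 0.129 atm^-1.

K_p = 0.129 atm^-1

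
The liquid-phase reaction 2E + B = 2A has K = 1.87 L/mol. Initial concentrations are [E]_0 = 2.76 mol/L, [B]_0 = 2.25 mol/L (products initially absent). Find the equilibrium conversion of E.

Let X = conversion of E; extent ξ = 2.76X/2 mol/L.
Concentrations: [E] = 2.76 − 2.76X; [B] = 2.25 − 1.38X; [A] = 2.76X.
K = [A]^2 / ([E]^2 [B]).
This equals 1.87 at X = 0.618 (the root in 0 < X < 1).

X = 0.618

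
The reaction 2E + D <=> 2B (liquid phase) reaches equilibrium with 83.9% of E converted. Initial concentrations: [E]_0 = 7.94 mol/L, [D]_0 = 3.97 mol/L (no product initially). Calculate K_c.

K_c = 42.5 L/mol

Let X = conversion of E.
Concentrations: [E] = 7.94 − 7.94X; [D] = 3.97 − 3.97X; [B] = 7.94X.
At X = 0.839: [E] = 1.28, [D] = 0.639, [B] = 6.66.
K_c = [B]^2 / ([E]^2 [D]) = 42.5 L/mol.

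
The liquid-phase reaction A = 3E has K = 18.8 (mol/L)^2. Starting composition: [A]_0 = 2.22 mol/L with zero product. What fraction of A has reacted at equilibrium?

X = 0.431

Let X = conversion of A; extent ξ = 2.22·X mol/L.
Concentrations: [A] = 2.22 − 2.22X; [E] = 6.66X.
K = [E]^3 / ([A]).
This equals 18.8 at X = 0.431 (the root in 0 < X < 1).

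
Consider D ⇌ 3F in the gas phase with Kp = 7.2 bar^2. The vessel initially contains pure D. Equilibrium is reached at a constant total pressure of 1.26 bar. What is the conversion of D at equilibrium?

Let X = conversion of D (basis 1 mol D); extent of reaction ξ = X.
Species balance: n_D = 1 − X; n_F = 3X.
n_T = Σnᵢ = 1 + 2X.
Mole fractions y_i = n_i/n_T; Kp = p_F^3 / (p_D) with p_i = y_i·P.
Setting this equal to 7.2 bar^2 and taking the physical root (0 < X < 1) gives X = 0.672.

X = 0.672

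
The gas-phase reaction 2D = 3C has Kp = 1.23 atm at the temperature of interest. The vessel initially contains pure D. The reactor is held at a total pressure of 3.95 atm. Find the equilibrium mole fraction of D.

y_D = 0.547

Let X = conversion of D (basis 1 mol D); extent of reaction ξ = 0.5X.
Species balance: n_D = 1 − X; n_C = 1.5X.
n_T = Σnᵢ = 1 + 0.5X.
Mole fractions y_i = n_i/n_T; Kp = p_C^3 / (p_D^2) with p_i = y_i·P.
Substituting and setting equal to 1.23 atm gives a polynomial in X; the root in (0,1) is X = 0.356.
Then n_D = 0.644, n_T = 1.18, so y_D = 0.547.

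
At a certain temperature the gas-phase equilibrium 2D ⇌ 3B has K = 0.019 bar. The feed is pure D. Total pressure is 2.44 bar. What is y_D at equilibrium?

y_D = 0.826

Let X = conversion of D (basis 1 mol D); extent of reaction ξ = 0.5X.
At extent ξ: n_D = 1 − X; n_B = 1.5X.
Summing: n_T = 1 + 0.5X.
Mole fractions y_i = n_i/n_T; K = p_B^3 / (p_D^2) with p_i = y_i·P.
This yields a degree-3 equation in X; solving on (0,1), X = 0.123.
Then n_D = 0.877, n_T = 1.06, so y_D = 0.826.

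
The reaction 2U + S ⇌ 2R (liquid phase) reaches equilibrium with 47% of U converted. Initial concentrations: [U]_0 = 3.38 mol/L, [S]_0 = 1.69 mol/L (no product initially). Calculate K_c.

Let X = conversion of U.
Concentrations: [U] = 3.38 − 3.38X; [S] = 1.69 − 1.69X; [R] = 3.38X.
At X = 0.47: [U] = 1.79, [S] = 0.896, [R] = 1.59.
K_c = [R]^2 / ([U]^2 [S]) = 0.878 L/mol.

K_c = 0.878 L/mol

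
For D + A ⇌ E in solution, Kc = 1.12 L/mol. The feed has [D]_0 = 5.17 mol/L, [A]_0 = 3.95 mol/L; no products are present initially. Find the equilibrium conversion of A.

Let X = conversion of A; extent ξ = 3.95·X mol/L.
Concentrations: [D] = 5.17 − 3.95X; [A] = 3.95 − 3.95X; [E] = 3.95X.
Kc = [E] / ([D] [A]).
Setting equal to 1.12 and solving for X on (0,1) gives X = 0.722.

X = 0.722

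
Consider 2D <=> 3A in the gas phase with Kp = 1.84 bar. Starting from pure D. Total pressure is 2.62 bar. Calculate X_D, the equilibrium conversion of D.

Let X = conversion of D (basis 1 mol D); extent of reaction ξ = 0.5X.
At extent ξ: n_D = 1 − X; n_A = 1.5X.
Total moles n_T = 1 + 0.5X.
With p_i = (n_i/n_T)P, Kp = p_A^3 / (p_D^2).
Substituting and setting equal to 1.84 bar gives a polynomial in X; the root in (0,1) is X = 0.433.

X = 0.433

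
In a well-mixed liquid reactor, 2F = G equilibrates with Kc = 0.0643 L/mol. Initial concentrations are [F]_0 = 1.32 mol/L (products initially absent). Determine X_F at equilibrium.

X = 0.129

Let X = conversion of F; extent ξ = 1.32X/2 mol/L.
Concentrations: [F] = 1.32 − 1.32X; [G] = 0.66X.
Kc = [G] / ([F]^2).
Equating to 0.0643 L/mol: the physical root is X = 0.129.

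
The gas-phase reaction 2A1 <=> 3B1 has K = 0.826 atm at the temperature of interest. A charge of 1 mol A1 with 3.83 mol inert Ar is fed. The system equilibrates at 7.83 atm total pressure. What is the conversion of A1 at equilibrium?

Take 1 mol A1 as basis and let X be its fractional conversion, so ξ = 0.5X.
Moles: n_A1 = 1 − X; n_B1 = 1.5X; n_I = 3.83 (inert).
Summing: n_T = 4.83 + 0.5X.
y_i = n_i/n_T, p_i = y_i·P. K = p_B1^3 / (p_A1^2).
This yields a degree-3 equation in X; solving on (0,1), X = 0.389.

X = 0.389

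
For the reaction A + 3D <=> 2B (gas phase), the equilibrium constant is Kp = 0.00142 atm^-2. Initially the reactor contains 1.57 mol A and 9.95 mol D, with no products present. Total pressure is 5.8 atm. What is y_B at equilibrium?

y_B = 0.056

Basis: 1.57 mol A initially; let X = conversion of A. Extent ξ = 1.57X.
At extent ξ: n_A = 1.57 − 1.57X; n_D = 9.95 − 4.71X; n_B = 3.14X.
n_T = Σnᵢ = 11.5 − 3.14X.
With p_i = (n_i/n_T)P, Kp = p_B^2 / (p_A p_D^3).
Setting this equal to 0.00142 atm^-2 and taking the physical root (0 < X < 1) gives X = 0.195.
Then n_B = 0.612, n_T = 10.9, so y_B = 0.056.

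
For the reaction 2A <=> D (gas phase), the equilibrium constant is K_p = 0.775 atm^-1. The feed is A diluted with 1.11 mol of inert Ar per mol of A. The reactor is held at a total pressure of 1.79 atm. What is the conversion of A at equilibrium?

Let X = conversion of A (basis 1 mol A); extent of reaction ξ = 0.5X.
Species balance: n_A = 1 − X; n_D = 0.5X; n_I = 1.11 (inert).
Summing: n_T = 2.11 − 0.5X.
With p_i = (n_i/n_T)P, K_p = p_D / (p_A^2).
Setting this equal to 0.775 atm^-1 and taking the physical root (0 < X < 1) gives X = 0.448.

X = 0.448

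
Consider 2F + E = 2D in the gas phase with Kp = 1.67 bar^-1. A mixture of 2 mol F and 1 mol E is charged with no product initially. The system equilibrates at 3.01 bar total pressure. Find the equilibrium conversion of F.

X = 0.501

Let X = conversion of F (basis 2 mol F); extent of reaction ξ = X.
Mole table: n_F = 2 − 2X; n_E = 1 − X; n_D = 2X.
Summing: n_T = 3 − X.
With p_i = (n_i/n_T)P, Kp = p_D^2 / (p_F^2 p_E).
Equating to 1.67 bar^-1 and solving on 0 < X < 1: X = 0.501.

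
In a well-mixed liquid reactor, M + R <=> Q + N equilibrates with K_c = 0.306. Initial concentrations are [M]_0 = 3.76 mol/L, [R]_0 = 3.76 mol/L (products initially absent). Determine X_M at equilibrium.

Let X = conversion of M; extent ξ = 3.76·X mol/L.
Concentrations: [M] = 3.76 − 3.76X; [R] = 3.76 − 3.76X; [Q] = 3.76X; [N] = 3.76X.
K_c = [Q] [N] / ([M] [R]).
This equals 0.306 at X = 0.356 (the root in 0 < X < 1).

X = 0.356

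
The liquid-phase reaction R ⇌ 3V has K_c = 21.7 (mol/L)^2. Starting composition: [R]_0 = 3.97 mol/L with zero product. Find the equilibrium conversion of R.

X = 0.325

Let X = conversion of R; extent ξ = 3.97·X mol/L.
Concentrations: [R] = 3.97 − 3.97X; [V] = 11.9X.
K_c = [V]^3 / ([R]).
Setting equal to 21.7 and solving for X on (0,1) gives X = 0.325.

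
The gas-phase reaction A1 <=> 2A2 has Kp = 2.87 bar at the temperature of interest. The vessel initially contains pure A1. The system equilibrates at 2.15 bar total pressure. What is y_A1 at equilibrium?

Basis: 1 mol A1 initially; let X = conversion of A1. Extent ξ = X.
Moles: n_A1 = 1 − X; n_A2 = 2X.
Total moles n_T = 1 + X.
Mole fractions y_i = n_i/n_T; Kp = p_A2^2 / (p_A1) with p_i = y_i·P.
Equating to 2.87 bar and solving on 0 < X < 1: X = 0.500.
Then n_A1 = 0.5, n_T = 1.5, so y_A1 = 0.333.

y_A1 = 0.333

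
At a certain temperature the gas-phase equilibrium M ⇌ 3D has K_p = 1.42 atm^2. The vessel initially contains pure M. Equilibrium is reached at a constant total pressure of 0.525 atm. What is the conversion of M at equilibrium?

Basis: 1 mol M initially; let X = conversion of M. Extent ξ = X.
Species balance: n_M = 1 − X; n_D = 3X.
Total moles n_T = 1 + 2X.
With p_i = (n_i/n_T)P, K_p = p_D^3 / (p_M).
Equating to 1.42 atm^2 and solving on 0 < X < 1: X = 0.693.

X = 0.693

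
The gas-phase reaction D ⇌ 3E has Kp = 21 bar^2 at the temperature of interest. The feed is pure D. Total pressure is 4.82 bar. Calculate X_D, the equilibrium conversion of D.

Take 1 mol D as basis and let X be its fractional conversion, so ξ = X.
Species balance: n_D = 1 − X; n_E = 3X.
Total moles n_T = 1 + 2X.
y_i = n_i/n_T, p_i = y_i·P. Kp = p_E^3 / (p_D).
This yields a degree-3 equation in X; solving on (0,1), X = 0.402.

X = 0.402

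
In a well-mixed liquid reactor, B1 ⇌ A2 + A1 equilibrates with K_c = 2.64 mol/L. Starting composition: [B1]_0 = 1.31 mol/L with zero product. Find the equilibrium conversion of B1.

Let X = conversion of B1; extent ξ = 1.31·X mol/L.
Concentrations: [B1] = 1.31 − 1.31X; [A2] = 1.31X; [A1] = 1.31X.
K_c = [A2] [A1] / ([B1]).
Solving K_c = 2.64 for X ∈ (0,1): X = 0.733.

X = 0.733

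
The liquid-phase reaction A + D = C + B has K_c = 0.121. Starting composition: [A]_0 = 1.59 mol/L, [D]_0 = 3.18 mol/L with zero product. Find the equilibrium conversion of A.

Let X = conversion of A; extent ξ = 1.59·X mol/L.
Concentrations: [A] = 1.59 − 1.59X; [D] = 3.18 − 1.59X; [C] = 1.59X; [B] = 1.59X.
K_c = [C] [B] / ([A] [D]).
Equating to 0.121: the physical root is X = 0.357.

X = 0.357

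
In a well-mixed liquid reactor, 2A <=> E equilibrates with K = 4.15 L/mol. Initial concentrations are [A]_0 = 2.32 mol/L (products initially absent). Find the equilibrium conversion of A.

X = 0.797

Let X = conversion of A; extent ξ = 2.32X/2 mol/L.
Concentrations: [A] = 2.32 − 2.32X; [E] = 1.16X.
K = [E] / ([A]^2).
Setting equal to 4.15 and solving for X on (0,1) gives X = 0.797.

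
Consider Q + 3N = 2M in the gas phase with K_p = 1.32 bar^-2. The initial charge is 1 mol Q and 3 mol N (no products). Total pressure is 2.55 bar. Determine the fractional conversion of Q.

Let X = conversion of Q (basis 1 mol Q); extent of reaction ξ = X.
At extent ξ: n_Q = 1 − X; n_N = 3 − 3X; n_M = 2X.
Summing: n_T = 4 − 2X.
y_i = n_i/n_T, p_i = y_i·P. K_p = p_M^2 / (p_Q p_N^3).
This yields a degree-4 equation in X; solving on (0,1), X = 0.544.

X = 0.544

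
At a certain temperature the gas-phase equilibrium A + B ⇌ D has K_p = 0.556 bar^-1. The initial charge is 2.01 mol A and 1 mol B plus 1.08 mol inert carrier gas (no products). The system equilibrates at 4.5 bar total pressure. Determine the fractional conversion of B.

Let X = conversion of B (basis 1 mol B); extent of reaction ξ = X.
At extent ξ: n_A = 2.01 − X; n_B = 1 − X; n_D = X; n_I = 1.08 (inert).
Summing: n_T = 4.09 − X.
With p_i = (n_i/n_T)P, K_p = p_D / (p_A p_B).
Equating to 0.556 bar^-1 and solving on 0 < X < 1: X = 0.512.

X = 0.512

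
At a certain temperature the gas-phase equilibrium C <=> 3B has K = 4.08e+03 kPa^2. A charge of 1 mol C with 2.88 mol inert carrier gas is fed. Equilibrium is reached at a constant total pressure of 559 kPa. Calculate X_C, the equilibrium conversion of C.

Basis: 1 mol C initially; let X = conversion of C. Extent ξ = X.
Species balance: n_C = 1 − X; n_B = 3X; n_I = 2.88 (inert).
n_T = Σnᵢ = 3.88 + 2X.
Mole fractions y_i = n_i/n_T; K = p_B^3 / (p_C) with p_i = y_i·P.
This yields a degree-3 equation in X; solving on (0,1), X = 0.192.

X = 0.192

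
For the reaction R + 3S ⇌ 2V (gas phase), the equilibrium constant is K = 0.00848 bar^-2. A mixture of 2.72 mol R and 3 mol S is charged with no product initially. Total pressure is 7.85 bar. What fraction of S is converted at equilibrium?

Take 3 mol S as basis and let X be its fractional conversion, so ξ = X.
At extent ξ: n_R = 2.72 − X; n_S = 3 − 3X; n_V = 2X.
n_T = Σnᵢ = 5.72 − 2X.
Mole fractions y_i = n_i/n_T; K = p_V^2 / (p_R p_S^3) with p_i = y_i·P.
Equating to 0.00848 bar^-2 and solving on 0 < X < 1: X = 0.321.

X = 0.321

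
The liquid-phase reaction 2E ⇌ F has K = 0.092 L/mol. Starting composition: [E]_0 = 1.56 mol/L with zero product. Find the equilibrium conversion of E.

Let X = conversion of E; extent ξ = 1.56X/2 mol/L.
Concentrations: [E] = 1.56 − 1.56X; [F] = 0.78X.
K = [F] / ([E]^2).
This equals 0.092 at X = 0.189 (the root in 0 < X < 1).

X = 0.189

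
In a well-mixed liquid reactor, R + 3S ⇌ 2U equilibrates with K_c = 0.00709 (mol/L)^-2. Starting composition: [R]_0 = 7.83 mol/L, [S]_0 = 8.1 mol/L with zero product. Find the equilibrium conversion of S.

Let X = conversion of S; extent ξ = 8.1X/3 mol/L.
Concentrations: [R] = 7.83 − 2.7X; [S] = 8.1 − 8.1X; [U] = 5.4X.
K_c = [U]^2 / ([R] [S]^3).
Equating to 0.00709 (mol/L)^-2: the physical root is X = 0.416.

X = 0.416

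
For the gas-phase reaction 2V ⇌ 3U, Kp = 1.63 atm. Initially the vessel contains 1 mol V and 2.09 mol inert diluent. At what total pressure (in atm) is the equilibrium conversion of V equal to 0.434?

P = 6.26 atm

Basis: 1 mol V initially; let X = conversion of V. Extent ξ = 0.5X.
At extent ξ: n_V = 1 − X; n_U = 1.5X; n_I = 2.09 (inert).
Summing: n_T = 3.09 + 0.5X.
Kp = p_U^3 / (p_V^2) with p_i = (n_i/n_T)·P.
At X = 0.434: the mole-fraction product g(X) = Π y_i^ν_i = 0.2604. Since Kp = g(X)·P^{1}, P = (Kp/g)^(1/1) = (1.63/0.2604)^(1/1) = 6.26 atm.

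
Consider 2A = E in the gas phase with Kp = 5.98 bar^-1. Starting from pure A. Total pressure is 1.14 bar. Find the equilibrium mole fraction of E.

y_E = 0.683

Let X = conversion of A (basis 1 mol A); extent of reaction ξ = 0.5X.
Moles: n_A = 1 − X; n_E = 0.5X.
Summing: n_T = 1 − 0.5X.
y_i = n_i/n_T, p_i = y_i·P. Kp = p_E / (p_A^2).
Setting this equal to 5.98 bar^-1 and taking the physical root (0 < X < 1) gives X = 0.812.
Then n_E = 0.406, n_T = 0.594, so y_E = 0.683.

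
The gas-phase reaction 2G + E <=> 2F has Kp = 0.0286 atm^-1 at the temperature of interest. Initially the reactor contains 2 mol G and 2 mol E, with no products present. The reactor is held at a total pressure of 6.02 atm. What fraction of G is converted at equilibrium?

X = 0.222

Take 2 mol G as basis and let X be its fractional conversion, so ξ = X.
At extent ξ: n_G = 2 − 2X; n_E = 2 − X; n_F = 2X.
n_T = Σnᵢ = 4 − X.
With p_i = (n_i/n_T)P, Kp = p_F^2 / (p_G^2 p_E).
Equating to 0.0286 atm^-1 and solving on 0 < X < 1: X = 0.222.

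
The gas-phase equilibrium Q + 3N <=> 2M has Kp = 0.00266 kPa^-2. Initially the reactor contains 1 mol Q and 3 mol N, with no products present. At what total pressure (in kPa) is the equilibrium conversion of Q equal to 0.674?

Let X = conversion of Q (basis 1 mol Q); extent of reaction ξ = X.
Mole table: n_Q = 1 − X; n_N = 3 − 3X; n_M = 2X.
Summing: n_T = 4 − 2X.
Kp = p_M^2 / (p_Q p_N^3) with p_i = (n_i/n_T)·P.
At X = 0.674: the mole-fraction product g(X) = Π y_i^ν_i = 41.91. Since Kp = g(X)·P^{-2}, P = (g/Kp)^(1/2) = (41.91/0.00266)^(1/2) = 126 kPa.

P = 126 kPa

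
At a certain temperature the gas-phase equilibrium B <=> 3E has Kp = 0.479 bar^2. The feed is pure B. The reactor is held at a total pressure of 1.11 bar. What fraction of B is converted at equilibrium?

X = 0.295

Take 1 mol B as basis and let X be its fractional conversion, so ξ = X.
Species balance: n_B = 1 − X; n_E = 3X.
Summing: n_T = 1 + 2X.
With p_i = (n_i/n_T)P, Kp = p_E^3 / (p_B).
Substituting and setting equal to 0.479 bar^2 gives a polynomial in X; the root in (0,1) is X = 0.295.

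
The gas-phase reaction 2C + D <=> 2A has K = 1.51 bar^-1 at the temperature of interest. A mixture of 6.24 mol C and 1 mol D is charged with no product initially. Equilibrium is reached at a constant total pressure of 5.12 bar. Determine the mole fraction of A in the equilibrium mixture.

Take 1 mol D as basis and let X be its fractional conversion, so ξ = X.
Moles: n_C = 6.24 − 2X; n_D = 1 − X; n_A = 2X.
Summing: n_T = 7.24 − X.
With p_i = (n_i/n_T)P, K = p_A^2 / (p_C^2 p_D).
Equating to 1.51 bar^-1 and solving on 0 < X < 1: X = 0.875.
Then n_A = 1.75, n_T = 6.37, so y_A = 0.275.

y_A = 0.275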